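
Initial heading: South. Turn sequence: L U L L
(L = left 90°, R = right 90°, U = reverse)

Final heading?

Answer: Final heading: East

Derivation:
Start: South
  L (left (90° counter-clockwise)) -> East
  U (U-turn (180°)) -> West
  L (left (90° counter-clockwise)) -> South
  L (left (90° counter-clockwise)) -> East
Final: East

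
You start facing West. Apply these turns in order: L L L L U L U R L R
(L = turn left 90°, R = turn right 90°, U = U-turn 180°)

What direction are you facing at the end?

Answer: Final heading: West

Derivation:
Start: West
  L (left (90° counter-clockwise)) -> South
  L (left (90° counter-clockwise)) -> East
  L (left (90° counter-clockwise)) -> North
  L (left (90° counter-clockwise)) -> West
  U (U-turn (180°)) -> East
  L (left (90° counter-clockwise)) -> North
  U (U-turn (180°)) -> South
  R (right (90° clockwise)) -> West
  L (left (90° counter-clockwise)) -> South
  R (right (90° clockwise)) -> West
Final: West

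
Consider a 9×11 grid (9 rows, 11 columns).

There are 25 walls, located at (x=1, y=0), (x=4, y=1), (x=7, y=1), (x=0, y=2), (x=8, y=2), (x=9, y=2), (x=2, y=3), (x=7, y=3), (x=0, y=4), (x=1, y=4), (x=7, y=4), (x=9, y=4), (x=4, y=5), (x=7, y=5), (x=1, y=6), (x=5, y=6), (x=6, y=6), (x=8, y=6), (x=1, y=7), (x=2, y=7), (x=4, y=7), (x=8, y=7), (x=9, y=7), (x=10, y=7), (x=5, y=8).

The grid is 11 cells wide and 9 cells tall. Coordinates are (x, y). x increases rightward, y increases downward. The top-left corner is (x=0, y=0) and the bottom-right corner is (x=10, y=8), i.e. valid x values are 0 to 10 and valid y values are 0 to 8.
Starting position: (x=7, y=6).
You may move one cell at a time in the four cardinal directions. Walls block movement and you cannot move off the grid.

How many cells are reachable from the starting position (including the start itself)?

Answer: Reachable cells: 9

Derivation:
BFS flood-fill from (x=7, y=6):
  Distance 0: (x=7, y=6)
  Distance 1: (x=7, y=7)
  Distance 2: (x=6, y=7), (x=7, y=8)
  Distance 3: (x=5, y=7), (x=6, y=8), (x=8, y=8)
  Distance 4: (x=9, y=8)
  Distance 5: (x=10, y=8)
Total reachable: 9 (grid has 74 open cells total)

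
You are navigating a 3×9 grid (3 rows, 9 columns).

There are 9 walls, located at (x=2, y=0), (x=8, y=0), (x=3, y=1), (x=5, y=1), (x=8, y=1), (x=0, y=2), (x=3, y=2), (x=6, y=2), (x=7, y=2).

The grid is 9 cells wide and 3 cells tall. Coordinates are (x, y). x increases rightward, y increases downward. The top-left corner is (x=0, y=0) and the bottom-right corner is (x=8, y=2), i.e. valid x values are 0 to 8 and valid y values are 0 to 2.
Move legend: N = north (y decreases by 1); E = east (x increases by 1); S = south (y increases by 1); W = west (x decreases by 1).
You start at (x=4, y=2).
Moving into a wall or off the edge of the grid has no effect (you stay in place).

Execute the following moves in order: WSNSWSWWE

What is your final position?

Answer: Final position: (x=5, y=2)

Derivation:
Start: (x=4, y=2)
  W (west): blocked, stay at (x=4, y=2)
  S (south): blocked, stay at (x=4, y=2)
  N (north): (x=4, y=2) -> (x=4, y=1)
  S (south): (x=4, y=1) -> (x=4, y=2)
  W (west): blocked, stay at (x=4, y=2)
  S (south): blocked, stay at (x=4, y=2)
  W (west): blocked, stay at (x=4, y=2)
  W (west): blocked, stay at (x=4, y=2)
  E (east): (x=4, y=2) -> (x=5, y=2)
Final: (x=5, y=2)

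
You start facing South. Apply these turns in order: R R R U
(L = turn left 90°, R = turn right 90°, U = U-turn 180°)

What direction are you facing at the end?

Answer: Final heading: West

Derivation:
Start: South
  R (right (90° clockwise)) -> West
  R (right (90° clockwise)) -> North
  R (right (90° clockwise)) -> East
  U (U-turn (180°)) -> West
Final: West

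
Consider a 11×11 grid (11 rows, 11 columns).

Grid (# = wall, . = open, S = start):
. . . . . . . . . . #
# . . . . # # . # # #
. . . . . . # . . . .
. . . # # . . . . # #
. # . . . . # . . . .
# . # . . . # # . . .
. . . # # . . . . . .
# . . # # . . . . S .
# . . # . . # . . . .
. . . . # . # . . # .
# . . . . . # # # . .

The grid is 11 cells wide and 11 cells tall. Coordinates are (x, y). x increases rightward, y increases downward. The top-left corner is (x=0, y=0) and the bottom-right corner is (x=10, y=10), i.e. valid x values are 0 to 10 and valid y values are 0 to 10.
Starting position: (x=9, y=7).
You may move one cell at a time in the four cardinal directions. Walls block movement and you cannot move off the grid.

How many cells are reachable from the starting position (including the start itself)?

Answer: Reachable cells: 88

Derivation:
BFS flood-fill from (x=9, y=7):
  Distance 0: (x=9, y=7)
  Distance 1: (x=9, y=6), (x=8, y=7), (x=10, y=7), (x=9, y=8)
  Distance 2: (x=9, y=5), (x=8, y=6), (x=10, y=6), (x=7, y=7), (x=8, y=8), (x=10, y=8)
  Distance 3: (x=9, y=4), (x=8, y=5), (x=10, y=5), (x=7, y=6), (x=6, y=7), (x=7, y=8), (x=8, y=9), (x=10, y=9)
  Distance 4: (x=8, y=4), (x=10, y=4), (x=6, y=6), (x=5, y=7), (x=7, y=9), (x=10, y=10)
  Distance 5: (x=8, y=3), (x=7, y=4), (x=5, y=6), (x=5, y=8), (x=9, y=10)
  Distance 6: (x=8, y=2), (x=7, y=3), (x=5, y=5), (x=4, y=8), (x=5, y=9)
  Distance 7: (x=7, y=2), (x=9, y=2), (x=6, y=3), (x=5, y=4), (x=4, y=5), (x=5, y=10)
  Distance 8: (x=7, y=1), (x=10, y=2), (x=5, y=3), (x=4, y=4), (x=3, y=5), (x=4, y=10)
  Distance 9: (x=7, y=0), (x=5, y=2), (x=3, y=4), (x=3, y=10)
  Distance 10: (x=6, y=0), (x=8, y=0), (x=4, y=2), (x=2, y=4), (x=3, y=9), (x=2, y=10)
  Distance 11: (x=5, y=0), (x=9, y=0), (x=4, y=1), (x=3, y=2), (x=2, y=3), (x=2, y=9), (x=1, y=10)
  Distance 12: (x=4, y=0), (x=3, y=1), (x=2, y=2), (x=1, y=3), (x=2, y=8), (x=1, y=9)
  Distance 13: (x=3, y=0), (x=2, y=1), (x=1, y=2), (x=0, y=3), (x=2, y=7), (x=1, y=8), (x=0, y=9)
  Distance 14: (x=2, y=0), (x=1, y=1), (x=0, y=2), (x=0, y=4), (x=2, y=6), (x=1, y=7)
  Distance 15: (x=1, y=0), (x=1, y=6)
  Distance 16: (x=0, y=0), (x=1, y=5), (x=0, y=6)
Total reachable: 88 (grid has 88 open cells total)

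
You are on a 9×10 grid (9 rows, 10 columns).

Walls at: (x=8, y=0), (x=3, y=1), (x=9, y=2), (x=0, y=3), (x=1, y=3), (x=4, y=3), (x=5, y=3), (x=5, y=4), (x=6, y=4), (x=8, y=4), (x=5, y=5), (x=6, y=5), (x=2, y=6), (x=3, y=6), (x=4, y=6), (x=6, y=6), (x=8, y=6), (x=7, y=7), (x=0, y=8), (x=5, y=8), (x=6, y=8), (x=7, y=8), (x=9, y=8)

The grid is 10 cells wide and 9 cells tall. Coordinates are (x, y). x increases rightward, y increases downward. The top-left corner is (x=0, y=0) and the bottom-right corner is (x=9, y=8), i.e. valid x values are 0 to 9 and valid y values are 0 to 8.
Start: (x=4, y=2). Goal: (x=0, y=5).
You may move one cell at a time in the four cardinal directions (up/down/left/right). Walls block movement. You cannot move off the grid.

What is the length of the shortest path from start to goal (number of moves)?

Answer: Shortest path length: 7

Derivation:
BFS from (x=4, y=2) until reaching (x=0, y=5):
  Distance 0: (x=4, y=2)
  Distance 1: (x=4, y=1), (x=3, y=2), (x=5, y=2)
  Distance 2: (x=4, y=0), (x=5, y=1), (x=2, y=2), (x=6, y=2), (x=3, y=3)
  Distance 3: (x=3, y=0), (x=5, y=0), (x=2, y=1), (x=6, y=1), (x=1, y=2), (x=7, y=2), (x=2, y=3), (x=6, y=3), (x=3, y=4)
  Distance 4: (x=2, y=0), (x=6, y=0), (x=1, y=1), (x=7, y=1), (x=0, y=2), (x=8, y=2), (x=7, y=3), (x=2, y=4), (x=4, y=4), (x=3, y=5)
  Distance 5: (x=1, y=0), (x=7, y=0), (x=0, y=1), (x=8, y=1), (x=8, y=3), (x=1, y=4), (x=7, y=4), (x=2, y=5), (x=4, y=5)
  Distance 6: (x=0, y=0), (x=9, y=1), (x=9, y=3), (x=0, y=4), (x=1, y=5), (x=7, y=5)
  Distance 7: (x=9, y=0), (x=9, y=4), (x=0, y=5), (x=8, y=5), (x=1, y=6), (x=7, y=6)  <- goal reached here
One shortest path (7 moves): (x=4, y=2) -> (x=3, y=2) -> (x=2, y=2) -> (x=2, y=3) -> (x=2, y=4) -> (x=1, y=4) -> (x=0, y=4) -> (x=0, y=5)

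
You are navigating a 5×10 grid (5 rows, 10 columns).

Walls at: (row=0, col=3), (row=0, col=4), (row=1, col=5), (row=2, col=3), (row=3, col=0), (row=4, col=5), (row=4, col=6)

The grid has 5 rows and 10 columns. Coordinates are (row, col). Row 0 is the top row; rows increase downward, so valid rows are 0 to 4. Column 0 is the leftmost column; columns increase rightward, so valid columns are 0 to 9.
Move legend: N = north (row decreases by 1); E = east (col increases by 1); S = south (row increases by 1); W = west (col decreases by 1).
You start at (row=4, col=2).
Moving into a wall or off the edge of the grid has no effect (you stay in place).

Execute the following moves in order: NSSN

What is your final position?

Answer: Final position: (row=3, col=2)

Derivation:
Start: (row=4, col=2)
  N (north): (row=4, col=2) -> (row=3, col=2)
  S (south): (row=3, col=2) -> (row=4, col=2)
  S (south): blocked, stay at (row=4, col=2)
  N (north): (row=4, col=2) -> (row=3, col=2)
Final: (row=3, col=2)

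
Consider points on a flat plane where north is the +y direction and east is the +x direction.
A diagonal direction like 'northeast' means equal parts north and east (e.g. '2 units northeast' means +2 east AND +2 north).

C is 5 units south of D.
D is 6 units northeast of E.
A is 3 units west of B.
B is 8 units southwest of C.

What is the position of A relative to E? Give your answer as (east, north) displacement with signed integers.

Place E at the origin (east=0, north=0).
  D is 6 units northeast of E: delta (east=+6, north=+6); D at (east=6, north=6).
  C is 5 units south of D: delta (east=+0, north=-5); C at (east=6, north=1).
  B is 8 units southwest of C: delta (east=-8, north=-8); B at (east=-2, north=-7).
  A is 3 units west of B: delta (east=-3, north=+0); A at (east=-5, north=-7).
Therefore A relative to E: (east=-5, north=-7).

Answer: A is at (east=-5, north=-7) relative to E.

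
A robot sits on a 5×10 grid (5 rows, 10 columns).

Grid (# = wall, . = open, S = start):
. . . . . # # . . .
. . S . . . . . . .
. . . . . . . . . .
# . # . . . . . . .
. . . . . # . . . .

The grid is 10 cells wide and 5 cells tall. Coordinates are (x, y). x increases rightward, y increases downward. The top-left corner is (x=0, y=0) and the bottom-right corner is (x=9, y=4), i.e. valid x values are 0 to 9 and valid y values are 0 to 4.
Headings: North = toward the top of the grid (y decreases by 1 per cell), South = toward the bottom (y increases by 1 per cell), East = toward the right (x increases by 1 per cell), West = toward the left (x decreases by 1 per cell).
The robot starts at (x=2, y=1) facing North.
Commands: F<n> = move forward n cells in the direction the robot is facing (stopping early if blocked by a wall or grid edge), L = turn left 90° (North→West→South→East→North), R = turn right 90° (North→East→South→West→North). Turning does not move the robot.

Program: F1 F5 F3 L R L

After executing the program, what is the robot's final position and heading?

Answer: Final position: (x=2, y=0), facing West

Derivation:
Start: (x=2, y=1), facing North
  F1: move forward 1, now at (x=2, y=0)
  F5: move forward 0/5 (blocked), now at (x=2, y=0)
  F3: move forward 0/3 (blocked), now at (x=2, y=0)
  L: turn left, now facing West
  R: turn right, now facing North
  L: turn left, now facing West
Final: (x=2, y=0), facing West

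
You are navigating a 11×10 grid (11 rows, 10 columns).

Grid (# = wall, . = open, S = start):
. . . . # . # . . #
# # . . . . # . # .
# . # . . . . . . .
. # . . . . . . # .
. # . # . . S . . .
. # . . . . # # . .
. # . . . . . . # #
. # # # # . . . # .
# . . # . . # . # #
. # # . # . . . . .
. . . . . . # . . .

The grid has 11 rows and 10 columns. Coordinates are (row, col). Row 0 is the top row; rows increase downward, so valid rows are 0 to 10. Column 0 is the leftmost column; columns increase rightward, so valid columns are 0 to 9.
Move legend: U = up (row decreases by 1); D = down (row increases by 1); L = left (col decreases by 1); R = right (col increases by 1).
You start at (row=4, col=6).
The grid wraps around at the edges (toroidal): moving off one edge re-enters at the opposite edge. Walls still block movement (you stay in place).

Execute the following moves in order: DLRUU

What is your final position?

Answer: Final position: (row=2, col=6)

Derivation:
Start: (row=4, col=6)
  D (down): blocked, stay at (row=4, col=6)
  L (left): (row=4, col=6) -> (row=4, col=5)
  R (right): (row=4, col=5) -> (row=4, col=6)
  U (up): (row=4, col=6) -> (row=3, col=6)
  U (up): (row=3, col=6) -> (row=2, col=6)
Final: (row=2, col=6)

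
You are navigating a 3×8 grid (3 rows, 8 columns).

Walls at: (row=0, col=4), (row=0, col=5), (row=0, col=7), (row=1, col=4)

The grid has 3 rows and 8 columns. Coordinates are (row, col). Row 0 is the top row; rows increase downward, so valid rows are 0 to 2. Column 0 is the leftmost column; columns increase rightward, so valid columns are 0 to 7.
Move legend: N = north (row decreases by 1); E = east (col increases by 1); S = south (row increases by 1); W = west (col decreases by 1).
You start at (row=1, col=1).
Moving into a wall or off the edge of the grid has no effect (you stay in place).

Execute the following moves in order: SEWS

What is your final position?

Answer: Final position: (row=2, col=1)

Derivation:
Start: (row=1, col=1)
  S (south): (row=1, col=1) -> (row=2, col=1)
  E (east): (row=2, col=1) -> (row=2, col=2)
  W (west): (row=2, col=2) -> (row=2, col=1)
  S (south): blocked, stay at (row=2, col=1)
Final: (row=2, col=1)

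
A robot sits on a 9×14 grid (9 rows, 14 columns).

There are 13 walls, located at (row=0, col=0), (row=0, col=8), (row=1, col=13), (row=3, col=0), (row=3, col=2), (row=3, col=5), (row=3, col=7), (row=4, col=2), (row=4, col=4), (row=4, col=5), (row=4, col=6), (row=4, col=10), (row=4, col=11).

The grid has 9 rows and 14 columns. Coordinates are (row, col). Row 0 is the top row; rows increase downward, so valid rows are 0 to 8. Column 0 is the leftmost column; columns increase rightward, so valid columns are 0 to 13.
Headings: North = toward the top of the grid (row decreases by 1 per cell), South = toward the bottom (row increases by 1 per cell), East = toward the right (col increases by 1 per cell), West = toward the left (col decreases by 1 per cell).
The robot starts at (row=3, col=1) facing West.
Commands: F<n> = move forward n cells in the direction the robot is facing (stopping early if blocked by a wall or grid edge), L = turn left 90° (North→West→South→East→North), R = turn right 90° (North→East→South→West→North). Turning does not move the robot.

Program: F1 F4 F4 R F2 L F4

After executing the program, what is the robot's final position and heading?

Start: (row=3, col=1), facing West
  F1: move forward 0/1 (blocked), now at (row=3, col=1)
  F4: move forward 0/4 (blocked), now at (row=3, col=1)
  F4: move forward 0/4 (blocked), now at (row=3, col=1)
  R: turn right, now facing North
  F2: move forward 2, now at (row=1, col=1)
  L: turn left, now facing West
  F4: move forward 1/4 (blocked), now at (row=1, col=0)
Final: (row=1, col=0), facing West

Answer: Final position: (row=1, col=0), facing West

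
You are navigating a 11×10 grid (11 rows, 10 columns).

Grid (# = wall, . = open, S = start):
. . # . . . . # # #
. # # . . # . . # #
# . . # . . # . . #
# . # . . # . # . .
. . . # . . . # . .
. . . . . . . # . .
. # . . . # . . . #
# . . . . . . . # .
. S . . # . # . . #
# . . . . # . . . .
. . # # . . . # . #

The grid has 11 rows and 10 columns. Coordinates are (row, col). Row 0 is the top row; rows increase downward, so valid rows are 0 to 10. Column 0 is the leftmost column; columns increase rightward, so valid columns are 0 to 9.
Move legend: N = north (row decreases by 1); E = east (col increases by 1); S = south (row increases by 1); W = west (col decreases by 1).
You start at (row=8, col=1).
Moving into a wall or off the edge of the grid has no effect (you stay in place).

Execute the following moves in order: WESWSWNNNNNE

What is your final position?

Start: (row=8, col=1)
  W (west): (row=8, col=1) -> (row=8, col=0)
  E (east): (row=8, col=0) -> (row=8, col=1)
  S (south): (row=8, col=1) -> (row=9, col=1)
  W (west): blocked, stay at (row=9, col=1)
  S (south): (row=9, col=1) -> (row=10, col=1)
  W (west): (row=10, col=1) -> (row=10, col=0)
  [×5]N (north): blocked, stay at (row=10, col=0)
  E (east): (row=10, col=0) -> (row=10, col=1)
Final: (row=10, col=1)

Answer: Final position: (row=10, col=1)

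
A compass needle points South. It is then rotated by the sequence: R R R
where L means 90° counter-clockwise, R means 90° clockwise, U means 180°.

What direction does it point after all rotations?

Start: South
  R (right (90° clockwise)) -> West
  R (right (90° clockwise)) -> North
  R (right (90° clockwise)) -> East
Final: East

Answer: Final heading: East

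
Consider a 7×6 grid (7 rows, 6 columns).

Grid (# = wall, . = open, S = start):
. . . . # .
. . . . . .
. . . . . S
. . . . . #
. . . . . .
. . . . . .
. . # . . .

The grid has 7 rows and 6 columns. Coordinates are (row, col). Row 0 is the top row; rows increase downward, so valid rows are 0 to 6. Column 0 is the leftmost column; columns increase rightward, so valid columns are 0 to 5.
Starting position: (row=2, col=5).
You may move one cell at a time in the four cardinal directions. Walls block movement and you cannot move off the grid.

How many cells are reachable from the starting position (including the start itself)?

Answer: Reachable cells: 39

Derivation:
BFS flood-fill from (row=2, col=5):
  Distance 0: (row=2, col=5)
  Distance 1: (row=1, col=5), (row=2, col=4)
  Distance 2: (row=0, col=5), (row=1, col=4), (row=2, col=3), (row=3, col=4)
  Distance 3: (row=1, col=3), (row=2, col=2), (row=3, col=3), (row=4, col=4)
  Distance 4: (row=0, col=3), (row=1, col=2), (row=2, col=1), (row=3, col=2), (row=4, col=3), (row=4, col=5), (row=5, col=4)
  Distance 5: (row=0, col=2), (row=1, col=1), (row=2, col=0), (row=3, col=1), (row=4, col=2), (row=5, col=3), (row=5, col=5), (row=6, col=4)
  Distance 6: (row=0, col=1), (row=1, col=0), (row=3, col=0), (row=4, col=1), (row=5, col=2), (row=6, col=3), (row=6, col=5)
  Distance 7: (row=0, col=0), (row=4, col=0), (row=5, col=1)
  Distance 8: (row=5, col=0), (row=6, col=1)
  Distance 9: (row=6, col=0)
Total reachable: 39 (grid has 39 open cells total)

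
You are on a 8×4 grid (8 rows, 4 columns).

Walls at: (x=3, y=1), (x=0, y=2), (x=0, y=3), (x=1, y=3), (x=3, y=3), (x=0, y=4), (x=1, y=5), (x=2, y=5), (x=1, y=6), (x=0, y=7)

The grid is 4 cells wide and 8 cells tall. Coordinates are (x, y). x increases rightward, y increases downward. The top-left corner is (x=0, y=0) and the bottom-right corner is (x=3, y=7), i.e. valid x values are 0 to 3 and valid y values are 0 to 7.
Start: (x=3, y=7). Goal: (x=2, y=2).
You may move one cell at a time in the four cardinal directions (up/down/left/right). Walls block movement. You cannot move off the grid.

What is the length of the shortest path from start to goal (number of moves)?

Answer: Shortest path length: 6

Derivation:
BFS from (x=3, y=7) until reaching (x=2, y=2):
  Distance 0: (x=3, y=7)
  Distance 1: (x=3, y=6), (x=2, y=7)
  Distance 2: (x=3, y=5), (x=2, y=6), (x=1, y=7)
  Distance 3: (x=3, y=4)
  Distance 4: (x=2, y=4)
  Distance 5: (x=2, y=3), (x=1, y=4)
  Distance 6: (x=2, y=2)  <- goal reached here
One shortest path (6 moves): (x=3, y=7) -> (x=3, y=6) -> (x=3, y=5) -> (x=3, y=4) -> (x=2, y=4) -> (x=2, y=3) -> (x=2, y=2)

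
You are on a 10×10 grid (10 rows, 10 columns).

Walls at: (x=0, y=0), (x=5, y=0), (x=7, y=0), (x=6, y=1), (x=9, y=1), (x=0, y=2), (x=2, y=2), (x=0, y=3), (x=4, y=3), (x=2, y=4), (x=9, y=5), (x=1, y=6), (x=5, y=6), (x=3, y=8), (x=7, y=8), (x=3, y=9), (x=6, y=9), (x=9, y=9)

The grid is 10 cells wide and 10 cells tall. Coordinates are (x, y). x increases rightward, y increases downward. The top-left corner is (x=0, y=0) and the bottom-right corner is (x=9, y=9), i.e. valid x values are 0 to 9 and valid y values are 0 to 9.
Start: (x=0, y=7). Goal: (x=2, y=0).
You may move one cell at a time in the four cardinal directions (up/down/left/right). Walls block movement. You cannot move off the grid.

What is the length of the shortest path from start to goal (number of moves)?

Answer: Shortest path length: 9

Derivation:
BFS from (x=0, y=7) until reaching (x=2, y=0):
  Distance 0: (x=0, y=7)
  Distance 1: (x=0, y=6), (x=1, y=7), (x=0, y=8)
  Distance 2: (x=0, y=5), (x=2, y=7), (x=1, y=8), (x=0, y=9)
  Distance 3: (x=0, y=4), (x=1, y=5), (x=2, y=6), (x=3, y=7), (x=2, y=8), (x=1, y=9)
  Distance 4: (x=1, y=4), (x=2, y=5), (x=3, y=6), (x=4, y=7), (x=2, y=9)
  Distance 5: (x=1, y=3), (x=3, y=5), (x=4, y=6), (x=5, y=7), (x=4, y=8)
  Distance 6: (x=1, y=2), (x=2, y=3), (x=3, y=4), (x=4, y=5), (x=6, y=7), (x=5, y=8), (x=4, y=9)
  Distance 7: (x=1, y=1), (x=3, y=3), (x=4, y=4), (x=5, y=5), (x=6, y=6), (x=7, y=7), (x=6, y=8), (x=5, y=9)
  Distance 8: (x=1, y=0), (x=0, y=1), (x=2, y=1), (x=3, y=2), (x=5, y=4), (x=6, y=5), (x=7, y=6), (x=8, y=7)
  Distance 9: (x=2, y=0), (x=3, y=1), (x=4, y=2), (x=5, y=3), (x=6, y=4), (x=7, y=5), (x=8, y=6), (x=9, y=7), (x=8, y=8)  <- goal reached here
One shortest path (9 moves): (x=0, y=7) -> (x=0, y=6) -> (x=0, y=5) -> (x=1, y=5) -> (x=1, y=4) -> (x=1, y=3) -> (x=1, y=2) -> (x=1, y=1) -> (x=2, y=1) -> (x=2, y=0)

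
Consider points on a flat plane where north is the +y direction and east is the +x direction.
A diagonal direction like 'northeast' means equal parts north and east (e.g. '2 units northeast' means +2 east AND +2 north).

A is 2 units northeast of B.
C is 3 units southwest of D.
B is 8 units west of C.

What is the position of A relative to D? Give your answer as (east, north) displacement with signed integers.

Place D at the origin (east=0, north=0).
  C is 3 units southwest of D: delta (east=-3, north=-3); C at (east=-3, north=-3).
  B is 8 units west of C: delta (east=-8, north=+0); B at (east=-11, north=-3).
  A is 2 units northeast of B: delta (east=+2, north=+2); A at (east=-9, north=-1).
Therefore A relative to D: (east=-9, north=-1).

Answer: A is at (east=-9, north=-1) relative to D.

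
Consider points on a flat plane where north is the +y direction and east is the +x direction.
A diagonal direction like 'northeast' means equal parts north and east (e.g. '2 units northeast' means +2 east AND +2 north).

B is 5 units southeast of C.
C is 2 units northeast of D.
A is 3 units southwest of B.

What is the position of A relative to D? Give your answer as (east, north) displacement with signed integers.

Answer: A is at (east=4, north=-6) relative to D.

Derivation:
Place D at the origin (east=0, north=0).
  C is 2 units northeast of D: delta (east=+2, north=+2); C at (east=2, north=2).
  B is 5 units southeast of C: delta (east=+5, north=-5); B at (east=7, north=-3).
  A is 3 units southwest of B: delta (east=-3, north=-3); A at (east=4, north=-6).
Therefore A relative to D: (east=4, north=-6).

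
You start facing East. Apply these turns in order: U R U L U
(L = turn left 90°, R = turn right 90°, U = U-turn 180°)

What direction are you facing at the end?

Start: East
  U (U-turn (180°)) -> West
  R (right (90° clockwise)) -> North
  U (U-turn (180°)) -> South
  L (left (90° counter-clockwise)) -> East
  U (U-turn (180°)) -> West
Final: West

Answer: Final heading: West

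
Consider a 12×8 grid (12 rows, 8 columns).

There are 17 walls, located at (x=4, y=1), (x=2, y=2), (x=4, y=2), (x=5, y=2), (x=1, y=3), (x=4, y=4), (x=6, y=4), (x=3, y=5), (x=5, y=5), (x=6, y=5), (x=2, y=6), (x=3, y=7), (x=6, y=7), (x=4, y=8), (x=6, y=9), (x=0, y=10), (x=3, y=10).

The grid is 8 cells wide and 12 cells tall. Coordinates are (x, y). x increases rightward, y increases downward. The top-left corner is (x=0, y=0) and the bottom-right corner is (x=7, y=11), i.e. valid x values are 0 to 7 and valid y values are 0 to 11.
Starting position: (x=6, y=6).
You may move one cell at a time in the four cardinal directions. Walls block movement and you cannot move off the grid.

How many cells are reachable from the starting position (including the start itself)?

Answer: Reachable cells: 79

Derivation:
BFS flood-fill from (x=6, y=6):
  Distance 0: (x=6, y=6)
  Distance 1: (x=5, y=6), (x=7, y=6)
  Distance 2: (x=7, y=5), (x=4, y=6), (x=5, y=7), (x=7, y=7)
  Distance 3: (x=7, y=4), (x=4, y=5), (x=3, y=6), (x=4, y=7), (x=5, y=8), (x=7, y=8)
  Distance 4: (x=7, y=3), (x=6, y=8), (x=5, y=9), (x=7, y=9)
  Distance 5: (x=7, y=2), (x=6, y=3), (x=4, y=9), (x=5, y=10), (x=7, y=10)
  Distance 6: (x=7, y=1), (x=6, y=2), (x=5, y=3), (x=3, y=9), (x=4, y=10), (x=6, y=10), (x=5, y=11), (x=7, y=11)
  Distance 7: (x=7, y=0), (x=6, y=1), (x=4, y=3), (x=5, y=4), (x=3, y=8), (x=2, y=9), (x=4, y=11), (x=6, y=11)
  Distance 8: (x=6, y=0), (x=5, y=1), (x=3, y=3), (x=2, y=8), (x=1, y=9), (x=2, y=10), (x=3, y=11)
  Distance 9: (x=5, y=0), (x=3, y=2), (x=2, y=3), (x=3, y=4), (x=2, y=7), (x=1, y=8), (x=0, y=9), (x=1, y=10), (x=2, y=11)
  Distance 10: (x=4, y=0), (x=3, y=1), (x=2, y=4), (x=1, y=7), (x=0, y=8), (x=1, y=11)
  Distance 11: (x=3, y=0), (x=2, y=1), (x=1, y=4), (x=2, y=5), (x=1, y=6), (x=0, y=7), (x=0, y=11)
  Distance 12: (x=2, y=0), (x=1, y=1), (x=0, y=4), (x=1, y=5), (x=0, y=6)
  Distance 13: (x=1, y=0), (x=0, y=1), (x=1, y=2), (x=0, y=3), (x=0, y=5)
  Distance 14: (x=0, y=0), (x=0, y=2)
Total reachable: 79 (grid has 79 open cells total)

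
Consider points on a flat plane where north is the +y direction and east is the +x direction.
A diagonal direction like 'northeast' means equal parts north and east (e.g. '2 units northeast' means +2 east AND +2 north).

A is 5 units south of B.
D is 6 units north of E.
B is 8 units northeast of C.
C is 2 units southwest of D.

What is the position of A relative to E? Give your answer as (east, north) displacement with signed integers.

Answer: A is at (east=6, north=7) relative to E.

Derivation:
Place E at the origin (east=0, north=0).
  D is 6 units north of E: delta (east=+0, north=+6); D at (east=0, north=6).
  C is 2 units southwest of D: delta (east=-2, north=-2); C at (east=-2, north=4).
  B is 8 units northeast of C: delta (east=+8, north=+8); B at (east=6, north=12).
  A is 5 units south of B: delta (east=+0, north=-5); A at (east=6, north=7).
Therefore A relative to E: (east=6, north=7).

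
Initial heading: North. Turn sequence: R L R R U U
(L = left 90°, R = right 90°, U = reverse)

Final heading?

Answer: Final heading: South

Derivation:
Start: North
  R (right (90° clockwise)) -> East
  L (left (90° counter-clockwise)) -> North
  R (right (90° clockwise)) -> East
  R (right (90° clockwise)) -> South
  U (U-turn (180°)) -> North
  U (U-turn (180°)) -> South
Final: South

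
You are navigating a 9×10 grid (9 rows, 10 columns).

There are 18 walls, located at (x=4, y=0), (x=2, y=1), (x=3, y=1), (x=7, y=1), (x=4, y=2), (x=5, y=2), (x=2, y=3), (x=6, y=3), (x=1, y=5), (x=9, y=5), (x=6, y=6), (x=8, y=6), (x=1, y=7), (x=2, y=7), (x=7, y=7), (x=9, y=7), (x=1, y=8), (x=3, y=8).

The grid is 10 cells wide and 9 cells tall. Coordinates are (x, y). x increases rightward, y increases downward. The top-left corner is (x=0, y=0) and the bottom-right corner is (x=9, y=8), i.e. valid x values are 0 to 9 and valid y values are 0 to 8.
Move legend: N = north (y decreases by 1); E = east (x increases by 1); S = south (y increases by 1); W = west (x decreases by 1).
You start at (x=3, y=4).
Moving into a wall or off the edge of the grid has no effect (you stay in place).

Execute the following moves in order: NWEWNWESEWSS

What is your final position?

Start: (x=3, y=4)
  N (north): (x=3, y=4) -> (x=3, y=3)
  W (west): blocked, stay at (x=3, y=3)
  E (east): (x=3, y=3) -> (x=4, y=3)
  W (west): (x=4, y=3) -> (x=3, y=3)
  N (north): (x=3, y=3) -> (x=3, y=2)
  W (west): (x=3, y=2) -> (x=2, y=2)
  E (east): (x=2, y=2) -> (x=3, y=2)
  S (south): (x=3, y=2) -> (x=3, y=3)
  E (east): (x=3, y=3) -> (x=4, y=3)
  W (west): (x=4, y=3) -> (x=3, y=3)
  S (south): (x=3, y=3) -> (x=3, y=4)
  S (south): (x=3, y=4) -> (x=3, y=5)
Final: (x=3, y=5)

Answer: Final position: (x=3, y=5)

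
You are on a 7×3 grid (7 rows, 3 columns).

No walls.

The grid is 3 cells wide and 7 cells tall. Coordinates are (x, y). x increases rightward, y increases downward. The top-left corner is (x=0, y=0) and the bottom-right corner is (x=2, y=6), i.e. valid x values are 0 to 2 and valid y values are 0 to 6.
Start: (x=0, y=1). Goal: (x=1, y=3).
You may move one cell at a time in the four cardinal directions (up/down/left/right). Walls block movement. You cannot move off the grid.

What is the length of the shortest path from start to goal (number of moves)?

BFS from (x=0, y=1) until reaching (x=1, y=3):
  Distance 0: (x=0, y=1)
  Distance 1: (x=0, y=0), (x=1, y=1), (x=0, y=2)
  Distance 2: (x=1, y=0), (x=2, y=1), (x=1, y=2), (x=0, y=3)
  Distance 3: (x=2, y=0), (x=2, y=2), (x=1, y=3), (x=0, y=4)  <- goal reached here
One shortest path (3 moves): (x=0, y=1) -> (x=1, y=1) -> (x=1, y=2) -> (x=1, y=3)

Answer: Shortest path length: 3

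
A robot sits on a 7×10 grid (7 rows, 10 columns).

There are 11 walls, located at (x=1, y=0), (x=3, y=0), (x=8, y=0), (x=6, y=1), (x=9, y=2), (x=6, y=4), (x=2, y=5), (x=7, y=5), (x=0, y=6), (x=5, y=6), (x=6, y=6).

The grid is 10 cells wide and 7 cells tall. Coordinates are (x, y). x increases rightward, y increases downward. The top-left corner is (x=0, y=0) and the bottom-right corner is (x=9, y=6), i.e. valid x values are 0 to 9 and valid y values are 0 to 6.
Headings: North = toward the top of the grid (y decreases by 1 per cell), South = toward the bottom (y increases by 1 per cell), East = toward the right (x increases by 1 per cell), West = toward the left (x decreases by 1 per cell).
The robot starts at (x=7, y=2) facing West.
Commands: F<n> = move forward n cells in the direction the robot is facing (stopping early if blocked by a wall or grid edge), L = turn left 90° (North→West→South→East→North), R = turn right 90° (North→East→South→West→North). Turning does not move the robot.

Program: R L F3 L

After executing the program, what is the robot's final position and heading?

Answer: Final position: (x=4, y=2), facing South

Derivation:
Start: (x=7, y=2), facing West
  R: turn right, now facing North
  L: turn left, now facing West
  F3: move forward 3, now at (x=4, y=2)
  L: turn left, now facing South
Final: (x=4, y=2), facing South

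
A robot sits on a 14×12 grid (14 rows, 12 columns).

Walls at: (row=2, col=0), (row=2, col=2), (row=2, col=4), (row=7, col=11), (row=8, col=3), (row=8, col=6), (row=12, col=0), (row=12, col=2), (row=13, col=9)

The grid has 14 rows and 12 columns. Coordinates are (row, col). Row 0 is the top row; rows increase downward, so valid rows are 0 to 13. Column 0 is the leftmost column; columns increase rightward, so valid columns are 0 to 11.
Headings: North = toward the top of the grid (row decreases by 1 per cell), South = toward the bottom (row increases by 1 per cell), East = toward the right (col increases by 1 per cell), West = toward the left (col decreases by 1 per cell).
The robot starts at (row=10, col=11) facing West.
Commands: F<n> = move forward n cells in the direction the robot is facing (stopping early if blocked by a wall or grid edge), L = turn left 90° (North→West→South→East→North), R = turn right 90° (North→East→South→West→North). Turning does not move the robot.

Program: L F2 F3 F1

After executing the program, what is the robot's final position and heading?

Answer: Final position: (row=13, col=11), facing South

Derivation:
Start: (row=10, col=11), facing West
  L: turn left, now facing South
  F2: move forward 2, now at (row=12, col=11)
  F3: move forward 1/3 (blocked), now at (row=13, col=11)
  F1: move forward 0/1 (blocked), now at (row=13, col=11)
Final: (row=13, col=11), facing South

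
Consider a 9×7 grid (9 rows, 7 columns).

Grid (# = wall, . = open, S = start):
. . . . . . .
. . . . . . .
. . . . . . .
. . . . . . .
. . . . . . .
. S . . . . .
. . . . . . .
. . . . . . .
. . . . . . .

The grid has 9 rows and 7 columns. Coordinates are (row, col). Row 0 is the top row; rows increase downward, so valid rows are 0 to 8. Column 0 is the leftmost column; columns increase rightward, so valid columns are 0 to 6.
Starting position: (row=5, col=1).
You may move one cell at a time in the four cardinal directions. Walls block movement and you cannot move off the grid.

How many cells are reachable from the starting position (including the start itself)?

BFS flood-fill from (row=5, col=1):
  Distance 0: (row=5, col=1)
  Distance 1: (row=4, col=1), (row=5, col=0), (row=5, col=2), (row=6, col=1)
  Distance 2: (row=3, col=1), (row=4, col=0), (row=4, col=2), (row=5, col=3), (row=6, col=0), (row=6, col=2), (row=7, col=1)
  Distance 3: (row=2, col=1), (row=3, col=0), (row=3, col=2), (row=4, col=3), (row=5, col=4), (row=6, col=3), (row=7, col=0), (row=7, col=2), (row=8, col=1)
  Distance 4: (row=1, col=1), (row=2, col=0), (row=2, col=2), (row=3, col=3), (row=4, col=4), (row=5, col=5), (row=6, col=4), (row=7, col=3), (row=8, col=0), (row=8, col=2)
  Distance 5: (row=0, col=1), (row=1, col=0), (row=1, col=2), (row=2, col=3), (row=3, col=4), (row=4, col=5), (row=5, col=6), (row=6, col=5), (row=7, col=4), (row=8, col=3)
  Distance 6: (row=0, col=0), (row=0, col=2), (row=1, col=3), (row=2, col=4), (row=3, col=5), (row=4, col=6), (row=6, col=6), (row=7, col=5), (row=8, col=4)
  Distance 7: (row=0, col=3), (row=1, col=4), (row=2, col=5), (row=3, col=6), (row=7, col=6), (row=8, col=5)
  Distance 8: (row=0, col=4), (row=1, col=5), (row=2, col=6), (row=8, col=6)
  Distance 9: (row=0, col=5), (row=1, col=6)
  Distance 10: (row=0, col=6)
Total reachable: 63 (grid has 63 open cells total)

Answer: Reachable cells: 63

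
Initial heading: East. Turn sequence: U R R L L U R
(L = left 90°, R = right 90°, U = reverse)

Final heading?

Answer: Final heading: South

Derivation:
Start: East
  U (U-turn (180°)) -> West
  R (right (90° clockwise)) -> North
  R (right (90° clockwise)) -> East
  L (left (90° counter-clockwise)) -> North
  L (left (90° counter-clockwise)) -> West
  U (U-turn (180°)) -> East
  R (right (90° clockwise)) -> South
Final: South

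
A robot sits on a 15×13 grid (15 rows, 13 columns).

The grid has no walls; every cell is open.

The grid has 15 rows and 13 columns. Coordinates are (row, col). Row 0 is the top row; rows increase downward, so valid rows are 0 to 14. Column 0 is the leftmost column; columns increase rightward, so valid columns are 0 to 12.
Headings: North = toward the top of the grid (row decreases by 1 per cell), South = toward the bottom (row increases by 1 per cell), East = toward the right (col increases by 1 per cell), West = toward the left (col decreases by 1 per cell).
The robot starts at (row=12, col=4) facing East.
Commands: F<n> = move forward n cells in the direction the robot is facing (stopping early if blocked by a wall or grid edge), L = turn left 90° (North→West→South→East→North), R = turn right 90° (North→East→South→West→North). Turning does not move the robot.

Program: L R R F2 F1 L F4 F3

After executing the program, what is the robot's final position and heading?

Start: (row=12, col=4), facing East
  L: turn left, now facing North
  R: turn right, now facing East
  R: turn right, now facing South
  F2: move forward 2, now at (row=14, col=4)
  F1: move forward 0/1 (blocked), now at (row=14, col=4)
  L: turn left, now facing East
  F4: move forward 4, now at (row=14, col=8)
  F3: move forward 3, now at (row=14, col=11)
Final: (row=14, col=11), facing East

Answer: Final position: (row=14, col=11), facing East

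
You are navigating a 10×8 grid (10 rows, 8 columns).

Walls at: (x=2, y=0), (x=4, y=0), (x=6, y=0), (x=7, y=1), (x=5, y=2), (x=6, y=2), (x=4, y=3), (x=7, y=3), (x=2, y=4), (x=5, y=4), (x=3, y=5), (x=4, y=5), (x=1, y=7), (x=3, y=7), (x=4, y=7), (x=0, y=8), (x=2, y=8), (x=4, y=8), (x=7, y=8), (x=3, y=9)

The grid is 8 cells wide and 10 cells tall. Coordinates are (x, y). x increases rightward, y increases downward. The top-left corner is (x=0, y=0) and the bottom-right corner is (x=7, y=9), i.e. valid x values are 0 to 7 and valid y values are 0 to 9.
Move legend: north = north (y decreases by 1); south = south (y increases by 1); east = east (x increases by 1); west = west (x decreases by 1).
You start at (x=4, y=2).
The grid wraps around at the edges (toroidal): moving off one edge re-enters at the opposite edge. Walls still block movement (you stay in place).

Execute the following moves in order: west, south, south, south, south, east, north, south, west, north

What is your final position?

Answer: Final position: (x=3, y=3)

Derivation:
Start: (x=4, y=2)
  west (west): (x=4, y=2) -> (x=3, y=2)
  south (south): (x=3, y=2) -> (x=3, y=3)
  south (south): (x=3, y=3) -> (x=3, y=4)
  south (south): blocked, stay at (x=3, y=4)
  south (south): blocked, stay at (x=3, y=4)
  east (east): (x=3, y=4) -> (x=4, y=4)
  north (north): blocked, stay at (x=4, y=4)
  south (south): blocked, stay at (x=4, y=4)
  west (west): (x=4, y=4) -> (x=3, y=4)
  north (north): (x=3, y=4) -> (x=3, y=3)
Final: (x=3, y=3)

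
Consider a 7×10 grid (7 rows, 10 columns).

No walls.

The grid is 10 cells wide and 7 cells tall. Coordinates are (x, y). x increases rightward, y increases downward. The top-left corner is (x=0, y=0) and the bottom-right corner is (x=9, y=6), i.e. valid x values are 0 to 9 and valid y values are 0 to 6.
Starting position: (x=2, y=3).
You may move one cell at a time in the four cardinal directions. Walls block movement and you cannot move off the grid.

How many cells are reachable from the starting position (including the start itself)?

Answer: Reachable cells: 70

Derivation:
BFS flood-fill from (x=2, y=3):
  Distance 0: (x=2, y=3)
  Distance 1: (x=2, y=2), (x=1, y=3), (x=3, y=3), (x=2, y=4)
  Distance 2: (x=2, y=1), (x=1, y=2), (x=3, y=2), (x=0, y=3), (x=4, y=3), (x=1, y=4), (x=3, y=4), (x=2, y=5)
  Distance 3: (x=2, y=0), (x=1, y=1), (x=3, y=1), (x=0, y=2), (x=4, y=2), (x=5, y=3), (x=0, y=4), (x=4, y=4), (x=1, y=5), (x=3, y=5), (x=2, y=6)
  Distance 4: (x=1, y=0), (x=3, y=0), (x=0, y=1), (x=4, y=1), (x=5, y=2), (x=6, y=3), (x=5, y=4), (x=0, y=5), (x=4, y=5), (x=1, y=6), (x=3, y=6)
  Distance 5: (x=0, y=0), (x=4, y=0), (x=5, y=1), (x=6, y=2), (x=7, y=3), (x=6, y=4), (x=5, y=5), (x=0, y=6), (x=4, y=6)
  Distance 6: (x=5, y=0), (x=6, y=1), (x=7, y=2), (x=8, y=3), (x=7, y=4), (x=6, y=5), (x=5, y=6)
  Distance 7: (x=6, y=0), (x=7, y=1), (x=8, y=2), (x=9, y=3), (x=8, y=4), (x=7, y=5), (x=6, y=6)
  Distance 8: (x=7, y=0), (x=8, y=1), (x=9, y=2), (x=9, y=4), (x=8, y=5), (x=7, y=6)
  Distance 9: (x=8, y=0), (x=9, y=1), (x=9, y=5), (x=8, y=6)
  Distance 10: (x=9, y=0), (x=9, y=6)
Total reachable: 70 (grid has 70 open cells total)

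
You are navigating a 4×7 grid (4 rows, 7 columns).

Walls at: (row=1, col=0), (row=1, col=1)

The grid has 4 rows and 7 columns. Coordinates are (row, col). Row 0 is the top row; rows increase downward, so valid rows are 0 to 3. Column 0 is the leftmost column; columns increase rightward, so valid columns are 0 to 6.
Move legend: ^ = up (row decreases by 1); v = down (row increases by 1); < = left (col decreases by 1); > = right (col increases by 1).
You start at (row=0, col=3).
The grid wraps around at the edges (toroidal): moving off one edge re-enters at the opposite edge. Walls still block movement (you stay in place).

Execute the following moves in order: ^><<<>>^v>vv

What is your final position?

Start: (row=0, col=3)
  ^ (up): (row=0, col=3) -> (row=3, col=3)
  > (right): (row=3, col=3) -> (row=3, col=4)
  < (left): (row=3, col=4) -> (row=3, col=3)
  < (left): (row=3, col=3) -> (row=3, col=2)
  < (left): (row=3, col=2) -> (row=3, col=1)
  > (right): (row=3, col=1) -> (row=3, col=2)
  > (right): (row=3, col=2) -> (row=3, col=3)
  ^ (up): (row=3, col=3) -> (row=2, col=3)
  v (down): (row=2, col=3) -> (row=3, col=3)
  > (right): (row=3, col=3) -> (row=3, col=4)
  v (down): (row=3, col=4) -> (row=0, col=4)
  v (down): (row=0, col=4) -> (row=1, col=4)
Final: (row=1, col=4)

Answer: Final position: (row=1, col=4)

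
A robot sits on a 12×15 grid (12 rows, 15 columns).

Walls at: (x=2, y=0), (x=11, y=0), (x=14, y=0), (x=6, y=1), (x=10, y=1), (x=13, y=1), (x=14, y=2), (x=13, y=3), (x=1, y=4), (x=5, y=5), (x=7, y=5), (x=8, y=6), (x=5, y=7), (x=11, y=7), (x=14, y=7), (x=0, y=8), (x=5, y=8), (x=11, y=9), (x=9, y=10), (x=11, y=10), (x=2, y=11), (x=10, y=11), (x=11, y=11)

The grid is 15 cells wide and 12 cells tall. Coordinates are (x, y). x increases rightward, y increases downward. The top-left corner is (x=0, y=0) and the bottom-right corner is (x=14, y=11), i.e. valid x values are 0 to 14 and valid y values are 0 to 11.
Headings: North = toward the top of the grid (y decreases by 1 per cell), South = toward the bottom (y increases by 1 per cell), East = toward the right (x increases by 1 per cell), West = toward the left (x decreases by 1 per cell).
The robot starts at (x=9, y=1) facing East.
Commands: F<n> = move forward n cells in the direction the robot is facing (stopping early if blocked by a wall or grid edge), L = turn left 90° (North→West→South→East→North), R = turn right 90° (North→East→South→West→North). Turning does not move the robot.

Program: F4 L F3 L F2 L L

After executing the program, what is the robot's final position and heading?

Answer: Final position: (x=7, y=0), facing East

Derivation:
Start: (x=9, y=1), facing East
  F4: move forward 0/4 (blocked), now at (x=9, y=1)
  L: turn left, now facing North
  F3: move forward 1/3 (blocked), now at (x=9, y=0)
  L: turn left, now facing West
  F2: move forward 2, now at (x=7, y=0)
  L: turn left, now facing South
  L: turn left, now facing East
Final: (x=7, y=0), facing East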